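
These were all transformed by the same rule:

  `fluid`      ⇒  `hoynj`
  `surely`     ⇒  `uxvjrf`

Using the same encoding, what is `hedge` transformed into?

In fluid: f→h is +2, l→o is +3, u→y is +4, i→n is +5 — the shift increases by 1 each position. The shift increases by 1 at each position, starting from +2: 2, 3, 4, ….
Applying it to hedge: h+2=j, e+3=h, d+4=h, g+5=l, e+6=k.

jhhlk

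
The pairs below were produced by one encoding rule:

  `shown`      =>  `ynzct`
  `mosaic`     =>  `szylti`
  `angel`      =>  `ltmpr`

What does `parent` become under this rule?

vlxptz

The shift depends on letter class: consonant s→y is +6, but vowel o→z is +11. The rule splits by letter class: vowels +11, consonants +6.
For parent: p(cons)+6=v, a(vowel)+11=l, r(cons)+6=x, e(vowel)+11=p, n(cons)+6=t, t(cons)+6=z.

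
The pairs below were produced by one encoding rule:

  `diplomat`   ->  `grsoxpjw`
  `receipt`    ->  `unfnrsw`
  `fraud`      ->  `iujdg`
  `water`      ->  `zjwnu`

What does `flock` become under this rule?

The shift depends on letter class: consonant d→g is +3, but vowel i→r is +9. The rule splits by letter class: vowels +9, consonants +3.
Applying it to flock: f(cons)+3=i, l(cons)+3=o, o(vowel)+9=x, c(cons)+3=f, k(cons)+3=n.

ioxfn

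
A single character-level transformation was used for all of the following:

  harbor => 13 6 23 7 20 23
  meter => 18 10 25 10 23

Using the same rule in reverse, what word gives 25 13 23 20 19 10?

h is letter #8 and maps to 13: an offset of 5. Letters become their 1-based position plus 5 (so a→6, b→7, …).
Decoding 25 13 23 20 19 10: 25→(25−5)÷1=20=t, 13→(13−5)÷1=8=h, 23→(23−5)÷1=18=r, 20→(20−5)÷1=15=o, 19→(19−5)÷1=14=n, 10→(10−5)÷1=5=e.

throne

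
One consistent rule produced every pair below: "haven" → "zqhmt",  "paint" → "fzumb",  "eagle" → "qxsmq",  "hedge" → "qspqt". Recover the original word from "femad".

roast

The output letters match the input read backwards, each shifted +12: haven reversed is nevah. Two steps: reverse the string, then apply a Caesar shift of +12.
Reversing it on femad: shift back: f−12=t, e−12=s, m−12=a, a−12=o, d−12=r → tsaor; then reverse → roast.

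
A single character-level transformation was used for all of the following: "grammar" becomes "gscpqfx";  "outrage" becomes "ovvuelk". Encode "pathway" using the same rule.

In grammar: g→g is +0, r→s is +1, a→c is +2, m→p is +3 — the shift increases by 1 each position. Each letter shifts forward by its position index (0, 1, 2, …) — the shift grows by one for each successive letter.
On pathway: p+0=p, a+1=b, t+2=v, h+3=k, w+4=a, a+5=f, y+6=e.

pbvkafe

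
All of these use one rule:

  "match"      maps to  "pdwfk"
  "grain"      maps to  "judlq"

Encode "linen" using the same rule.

Compare letters: m→p is +3, a→d is +3, t→w is +3 — a constant shift. Each letter is shifted forward by 3 in the alphabet (a Caesar shift of +3).
On linen: l+3=o, i+3=l, n+3=q, e+3=h, n+3=q.

olqhq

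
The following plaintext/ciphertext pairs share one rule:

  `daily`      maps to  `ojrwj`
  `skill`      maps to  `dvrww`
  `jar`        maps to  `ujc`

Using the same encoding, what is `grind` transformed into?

rcryo

The shift depends on letter class: consonant d→o is +11, but vowel a→j is +9. Two shifts are in play — +9 for a/e/i/o/u, +11 for every other letter.
Applying it to grind: g(cons)+11=r, r(cons)+11=c, i(vowel)+9=r, n(cons)+11=y, d(cons)+11=o.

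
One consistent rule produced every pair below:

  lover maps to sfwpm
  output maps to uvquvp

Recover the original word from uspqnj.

import

The output letters match the input read backwards, each shifted +1: lover reversed is revol. Read the word backwards and shift each letter +1.
Decoding uspqnj: shift back: u−1=t, s−1=r, p−1=o, q−1=p, n−1=m, j−1=i → tropmi; then reverse → import.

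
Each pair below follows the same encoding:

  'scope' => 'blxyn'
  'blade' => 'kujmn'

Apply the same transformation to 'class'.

Compare letters: s→b is +9, c→l is +9, o→x is +9 — a constant shift. Each letter is shifted forward by 9 in the alphabet (a Caesar shift of +9).
For class: c+9=l, l+9=u, a+9=j, s+9=b, s+9=b.

lujbb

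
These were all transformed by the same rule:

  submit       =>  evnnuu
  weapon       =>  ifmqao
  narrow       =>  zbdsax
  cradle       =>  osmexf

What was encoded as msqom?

A repeating key of period 2 is used — shifts +12, +1 over and over.
Reversing it on msqom: m−12=a, s−1=r, q−12=e, o−1=n, m−12=a.

arena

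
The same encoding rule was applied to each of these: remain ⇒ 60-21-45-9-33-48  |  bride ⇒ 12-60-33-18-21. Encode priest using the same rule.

r(#18)→60 and e(#5)→21: differences scale by 3, so n = 3·pos + 6. Each letter becomes 3×(its alphabet position, a=1..z=26) + 6.
For priest: p=16→54, r=18→60, i=9→33, e=5→21, s=19→63, t=20→66.

54-60-33-21-63-66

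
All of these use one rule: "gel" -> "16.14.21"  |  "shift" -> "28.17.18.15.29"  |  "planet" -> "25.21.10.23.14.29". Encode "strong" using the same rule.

28.29.27.24.23.16

g is letter #7 and maps to 16: an offset of 9. Each letter is replaced by its alphabet position (a=1..z=26) + 9.
On strong: s=19→28, t=20→29, r=18→27, o=15→24, n=14→23, g=7→16.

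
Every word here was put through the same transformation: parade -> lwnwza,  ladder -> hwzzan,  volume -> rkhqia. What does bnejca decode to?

It's a constant shift of +22 (ROT22).
Reversing it on bnejca: b−22=f, n−22=r, e−22=i, j−22=n, c−22=g, a−22=e.

fringe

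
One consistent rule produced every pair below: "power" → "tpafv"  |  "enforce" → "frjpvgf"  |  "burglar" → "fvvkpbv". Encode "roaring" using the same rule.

The shift depends on letter class: consonant p→t is +4, but vowel o→p is +1. Vowels shift forward by 1 and consonants shift forward by 4.
On roaring: r(cons)+4=v, o(vowel)+1=p, a(vowel)+1=b, r(cons)+4=v, i(vowel)+1=j, n(cons)+4=r, g(cons)+4=k.

vpbvjrk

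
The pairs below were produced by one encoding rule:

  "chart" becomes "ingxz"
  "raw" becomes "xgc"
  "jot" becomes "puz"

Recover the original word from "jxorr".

Compare letters: c→i is +6, h→n is +6, a→g is +6 — a constant shift. It's a constant shift of +6 (ROT6).
Decoding jxorr: j−6=d, x−6=r, o−6=i, r−6=l, r−6=l.

drill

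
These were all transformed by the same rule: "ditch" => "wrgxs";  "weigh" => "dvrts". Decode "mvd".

new

Each pair mirrors across the alphabet (d↔w, i↔r, t↔g): positions sum to 25. This is the alphabet-reversal cipher (Atbash): a becomes z, b becomes y, etc.
Reversing it on mvd: m↔n, v↔e, d↔w.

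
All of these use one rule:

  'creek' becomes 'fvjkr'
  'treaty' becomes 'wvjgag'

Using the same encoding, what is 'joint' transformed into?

The shift increases by 1 at each position, starting from +3: 3, 4, 5, ….
On joint: j+3=m, o+4=s, i+5=n, n+6=t, t+7=a.

msnta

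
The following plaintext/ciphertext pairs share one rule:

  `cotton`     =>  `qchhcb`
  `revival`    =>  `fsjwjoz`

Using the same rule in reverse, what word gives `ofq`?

arc

Compare letters: c→q is +14, o→c is +14, t→h is +14 — a constant shift. Each letter is shifted forward by 14 in the alphabet (a Caesar shift of +14).
Reversing it on ofq: o−14=a, f−14=r, q−14=c.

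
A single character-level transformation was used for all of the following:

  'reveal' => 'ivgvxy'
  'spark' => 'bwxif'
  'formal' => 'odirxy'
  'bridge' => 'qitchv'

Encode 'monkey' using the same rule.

r(17)→i(8) and e(4)→v(21) fit y≡19x+23 (mod 26); the inverse of 19 mod 26 is 11. Treating letters as 0–25, the rule is x ↦ 19x + 23 (mod 26).
On monkey: m(12)→19·12+23≡17=r; o(14)→19·14+23≡3=d; n(13)→19·13+23≡10=k; k(10)→19·10+23≡5=f; e(4)→19·4+23≡21=v; y(24)→19·24+23≡11=l (all mod 26).

rdkfvl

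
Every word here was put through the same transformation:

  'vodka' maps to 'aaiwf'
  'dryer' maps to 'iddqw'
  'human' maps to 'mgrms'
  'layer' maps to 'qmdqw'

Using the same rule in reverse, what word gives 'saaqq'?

novel

Shifts by position in vodka: pos 0: v→a (+5), pos 1: o→a (+12), pos 2: d→i (+5), pos 3: k→w (+12) — repeating every 2. A repeating key of period 2 is used — shifts +5, +12 over and over.
Decoding saaqq: s−5=n, a−12=o, a−5=v, q−12=e, q−5=l.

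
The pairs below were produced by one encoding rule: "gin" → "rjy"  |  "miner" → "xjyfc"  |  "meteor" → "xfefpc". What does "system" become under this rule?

The rule splits by letter class: vowels +1, consonants +11.
On system: s(cons)+11=d, y(cons)+11=j, s(cons)+11=d, t(cons)+11=e, e(vowel)+1=f, m(cons)+11=x.

djdefx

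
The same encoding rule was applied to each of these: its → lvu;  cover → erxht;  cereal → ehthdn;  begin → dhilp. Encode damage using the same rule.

Two shifts are in play — +3 for a/e/i/o/u, +2 for every other letter.
Applying it to damage: d(cons)+2=f, a(vowel)+3=d, m(cons)+2=o, a(vowel)+3=d, g(cons)+2=i, e(vowel)+3=h.

fdodih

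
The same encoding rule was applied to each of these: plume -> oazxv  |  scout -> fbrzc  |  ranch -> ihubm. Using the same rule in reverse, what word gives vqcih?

extra

Treating letters as 0–25, the rule is x ↦ 23x + 7 (mod 26).
Undoing it on vqcih: v(21)→17·(21−7)≡4=e; q(16)→17·(16−7)≡23=x; c(2)→17·(2−7)≡19=t; i(8)→17·(8−7)≡17=r; h(7)→17·(7−7)≡0=a (all mod 26).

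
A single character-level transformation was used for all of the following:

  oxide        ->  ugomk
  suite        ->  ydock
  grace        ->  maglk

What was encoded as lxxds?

The shifts repeat in a cycle of length 2: positions 0,1,… shift by +6, +9, then the pattern repeats.
Decoding lxxds: l−6=f, x−9=o, x−6=r, d−9=u, s−6=m.

forum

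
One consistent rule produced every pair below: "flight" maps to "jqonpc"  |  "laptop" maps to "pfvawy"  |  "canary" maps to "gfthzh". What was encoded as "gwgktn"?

cradle

The shift increases by 1 at each position, starting from +4: 4, 5, 6, ….
Undoing it on gwgktn: g−4=c, w−5=r, g−6=a, k−7=d, t−8=l, n−9=e.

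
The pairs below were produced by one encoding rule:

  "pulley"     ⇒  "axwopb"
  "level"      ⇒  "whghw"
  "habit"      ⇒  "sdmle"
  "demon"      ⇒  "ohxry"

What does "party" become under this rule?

adcwj

Shifts by position in pulley: pos 0: p→a (+11), pos 1: u→x (+3), pos 2: l→w (+11), pos 3: l→o (+3) — repeating every 2. The shifts repeat in a cycle of length 2: positions 0,1,… shift by +11, +3, then the pattern repeats.
On party: p+11=a, a+3=d, r+11=c, t+3=w, y+11=j.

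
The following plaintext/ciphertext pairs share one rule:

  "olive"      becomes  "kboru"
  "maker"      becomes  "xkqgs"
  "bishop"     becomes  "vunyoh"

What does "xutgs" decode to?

manor

The output letters match the input read backwards, each shifted +6: olive reversed is evilo. The word is reversed, then every letter is shifted forward by 6.
Decoding xutgs: shift back: x−6=r, u−6=o, t−6=n, g−6=a, s−6=m → ronam; then reverse → manor.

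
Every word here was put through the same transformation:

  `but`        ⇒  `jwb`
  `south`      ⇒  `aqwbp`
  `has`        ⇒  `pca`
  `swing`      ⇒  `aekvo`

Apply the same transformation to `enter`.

The shift depends on letter class: consonant b→j is +8, but vowel u→w is +2. The rule splits by letter class: vowels +2, consonants +8.
For enter: e(vowel)+2=g, n(cons)+8=v, t(cons)+8=b, e(vowel)+2=g, r(cons)+8=z.

gvbgz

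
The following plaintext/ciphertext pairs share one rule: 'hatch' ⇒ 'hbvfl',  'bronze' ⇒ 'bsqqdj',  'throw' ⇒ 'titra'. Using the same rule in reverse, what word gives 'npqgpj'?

In hatch: h→h is +0, a→b is +1, t→v is +2, c→f is +3 — the shift increases by 1 each position. The shift increases by 1 at each position, starting from +0: 0, 1, 2, ….
Reversing it on npqgpj: n−0=n, p−1=o, q−2=o, g−3=d, p−4=l, j−5=e.

noodle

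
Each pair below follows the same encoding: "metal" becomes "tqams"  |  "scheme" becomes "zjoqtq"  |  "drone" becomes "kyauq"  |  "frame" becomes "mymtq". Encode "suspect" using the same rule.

zgzwqja

The shift depends on letter class: consonant m→t is +7, but vowel e→q is +12. The rule splits by letter class: vowels +12, consonants +7.
For suspect: s(cons)+7=z, u(vowel)+12=g, s(cons)+7=z, p(cons)+7=w, e(vowel)+12=q, c(cons)+7=j, t(cons)+7=a.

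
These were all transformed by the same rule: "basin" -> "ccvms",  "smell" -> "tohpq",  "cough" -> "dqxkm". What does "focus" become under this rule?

gqfyx

In basin: b→c is +1, a→c is +2, s→v is +3, i→m is +4 — the shift increases by 1 each position. Each letter shifts forward by (position + 1), i.e. 1, 2, 3, … — the shift grows by one for each successive letter.
Applying it to focus: f+1=g, o+2=q, c+3=f, u+4=y, s+5=x.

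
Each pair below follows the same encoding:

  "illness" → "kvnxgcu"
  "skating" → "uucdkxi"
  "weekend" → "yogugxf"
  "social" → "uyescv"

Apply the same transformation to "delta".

fondc

The shifts repeat in a cycle of length 2: positions 0,1,… shift by +2, +10, then the pattern repeats.
For delta: d+2=f, e+10=o, l+2=n, t+10=d, a+2=c.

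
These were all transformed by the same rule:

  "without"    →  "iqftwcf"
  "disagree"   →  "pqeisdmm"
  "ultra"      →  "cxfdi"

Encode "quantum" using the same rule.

The shift depends on letter class: consonant w→i is +12, but vowel i→q is +8. Two shifts are in play — +8 for a/e/i/o/u, +12 for every other letter.
For quantum: q(cons)+12=c, u(vowel)+8=c, a(vowel)+8=i, n(cons)+12=z, t(cons)+12=f, u(vowel)+8=c, m(cons)+12=y.

ccizfcy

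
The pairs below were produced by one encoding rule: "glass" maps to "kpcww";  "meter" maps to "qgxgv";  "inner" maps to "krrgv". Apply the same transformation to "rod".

The shift depends on letter class: consonant g→k is +4, but vowel a→c is +2. Vowels shift forward by 2 and consonants shift forward by 4.
For rod: r(cons)+4=v, o(vowel)+2=q, d(cons)+4=h.

vqh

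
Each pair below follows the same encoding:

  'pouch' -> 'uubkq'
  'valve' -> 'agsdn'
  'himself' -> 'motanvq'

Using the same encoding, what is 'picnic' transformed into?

uojvrm

In pouch: p→u is +5, o→u is +6, u→b is +7, c→k is +8 — the shift increases by 1 each position. Each letter shifts forward by (position + 5), i.e. 5, 6, 7, … — the shift grows by one for each successive letter.
For picnic: p+5=u, i+6=o, c+7=j, n+8=v, i+9=r, c+10=m.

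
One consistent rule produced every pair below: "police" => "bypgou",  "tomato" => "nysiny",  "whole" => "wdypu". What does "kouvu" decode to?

Treating letters as 0–25, the rule is x ↦ 3x + 8 (mod 26).
Undoing it on kouvu: k(10)→9·(10−8)≡18=s; o(14)→9·(14−8)≡2=c; u(20)→9·(20−8)≡4=e; v(21)→9·(21−8)≡13=n; u(20)→9·(20−8)≡4=e (all mod 26).

scene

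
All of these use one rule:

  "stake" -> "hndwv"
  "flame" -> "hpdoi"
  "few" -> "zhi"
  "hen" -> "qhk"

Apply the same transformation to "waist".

wvldz

Two steps: reverse the string, then apply a Caesar shift of +3.
Applying it to waist: reverse → tsiaw; then shift: t+3=w, s+3=v, i+3=l, a+3=d, w+3=z.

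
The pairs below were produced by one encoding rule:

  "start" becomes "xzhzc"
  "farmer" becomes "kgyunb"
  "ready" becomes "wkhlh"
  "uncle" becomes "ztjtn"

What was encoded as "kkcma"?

fever

In start: s→x is +5, t→z is +6, a→h is +7, r→z is +8 — the shift increases by 1 each position. The shift increases by 1 at each position, starting from +5: 5, 6, 7, ….
Undoing it on kkcma: k−5=f, k−6=e, c−7=v, m−8=e, a−9=r.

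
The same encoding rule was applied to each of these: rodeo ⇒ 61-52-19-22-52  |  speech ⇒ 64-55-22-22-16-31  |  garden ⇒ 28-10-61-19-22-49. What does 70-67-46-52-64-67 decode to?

utmost

r(#18)→61 and o(#15)→52: differences scale by 3, so n = 3·pos + 7. With a=1..z=26, the number is 3·pos + 7.
Undoing it on 70-67-46-52-64-67: 70→(70−7)÷3=21=u, 67→(67−7)÷3=20=t, 46→(46−7)÷3=13=m, 52→(52−7)÷3=15=o, 64→(64−7)÷3=19=s, 67→(67−7)÷3=20=t.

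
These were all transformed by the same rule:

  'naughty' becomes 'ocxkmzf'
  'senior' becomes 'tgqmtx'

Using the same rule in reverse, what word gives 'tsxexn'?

In naughty: n→o is +1, a→c is +2, u→x is +3, g→k is +4 — the shift increases by 1 each position. Letter i (0-indexed) is shifted by i+1, so successive shifts are 1, 2, 3, ….
Undoing it on tsxexn: t−1=s, s−2=q, x−3=u, e−4=a, x−5=s, n−6=h.

squash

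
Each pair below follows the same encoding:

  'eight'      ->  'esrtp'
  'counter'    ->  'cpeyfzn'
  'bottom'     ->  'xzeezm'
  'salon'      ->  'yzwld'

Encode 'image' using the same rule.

The output letters match the input read backwards, each shifted +11: eight reversed is thgie. Two steps: reverse the string, then apply a Caesar shift of +11.
For image: reverse → egami; then shift: e+11=p, g+11=r, a+11=l, m+11=x, i+11=t.

prlxt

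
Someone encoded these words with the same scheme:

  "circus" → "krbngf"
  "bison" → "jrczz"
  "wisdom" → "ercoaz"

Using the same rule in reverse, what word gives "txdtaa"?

lotion

In circus: c→k is +8, i→r is +9, r→b is +10, c→n is +11 — the shift increases by 1 each position. Letter i (0-indexed) is shifted by i+8, so successive shifts are 8, 9, 10, ….
Undoing it on txdtaa: t−8=l, x−9=o, d−10=t, t−11=i, a−12=o, a−13=n.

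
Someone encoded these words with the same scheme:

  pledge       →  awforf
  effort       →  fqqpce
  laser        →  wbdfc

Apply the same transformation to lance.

The shift depends on letter class: consonant p→a is +11, but vowel e→f is +1. Vowels shift forward by 1 and consonants shift forward by 11.
Applying it to lance: l(cons)+11=w, a(vowel)+1=b, n(cons)+11=y, c(cons)+11=n, e(vowel)+1=f.

wbynf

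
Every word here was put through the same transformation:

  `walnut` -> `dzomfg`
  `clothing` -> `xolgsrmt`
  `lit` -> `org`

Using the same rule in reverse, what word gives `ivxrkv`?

Each pair mirrors across the alphabet (w↔d, a↔z, l↔o): positions sum to 25. Letters are reflected about the middle of the alphabet (position → 25−position): Atbash.
Undoing it on ivxrkv: i↔r, v↔e, x↔c, r↔i, k↔p, v↔e.

recipe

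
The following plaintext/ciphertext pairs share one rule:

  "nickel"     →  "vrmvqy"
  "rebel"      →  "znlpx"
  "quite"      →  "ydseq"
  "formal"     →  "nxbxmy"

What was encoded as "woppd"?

Each letter shifts forward by (position + 8), i.e. 8, 9, 10, … — the shift grows by one for each successive letter.
Decoding woppd: w−8=o, o−9=f, p−10=f, p−11=e, d−12=r.

offer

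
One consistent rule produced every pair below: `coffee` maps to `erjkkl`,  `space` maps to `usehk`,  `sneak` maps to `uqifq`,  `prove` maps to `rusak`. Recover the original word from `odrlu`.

mango

Letter i (0-indexed) is shifted by i+2, so successive shifts are 2, 3, 4, ….
Undoing it on odrlu: o−2=m, d−3=a, r−4=n, l−5=g, u−6=o.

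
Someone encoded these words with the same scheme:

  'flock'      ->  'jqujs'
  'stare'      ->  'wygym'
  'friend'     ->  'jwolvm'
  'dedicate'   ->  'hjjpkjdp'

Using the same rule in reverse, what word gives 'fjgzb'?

In flock: f→j is +4, l→q is +5, o→u is +6, c→j is +7 — the shift increases by 1 each position. The shift increases by 1 at each position, starting from +4: 4, 5, 6, ….
Decoding fjgzb: f−4=b, j−5=e, g−6=a, z−7=s, b−8=t.

beast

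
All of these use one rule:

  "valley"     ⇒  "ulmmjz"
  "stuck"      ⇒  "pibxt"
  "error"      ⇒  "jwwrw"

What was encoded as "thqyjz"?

kidney

v(21)→u(20) and a(0)→l(11) fit y≡19x+11 (mod 26); the inverse of 19 mod 26 is 11. This is an affine cipher: with a=0,…,z=25, each position x becomes (19x+11) mod 26.
Undoing it on thqyjz: t(19)→11·(19−11)≡10=k; h(7)→11·(7−11)≡8=i; q(16)→11·(16−11)≡3=d; y(24)→11·(24−11)≡13=n; j(9)→11·(9−11)≡4=e; z(25)→11·(25−11)≡24=y (all mod 26).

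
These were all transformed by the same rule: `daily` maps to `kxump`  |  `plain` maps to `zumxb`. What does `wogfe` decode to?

Two steps: reverse the string, then apply a Caesar shift of +12.
Reversing it on wogfe: shift back: w−12=k, o−12=c, g−12=u, f−12=t, e−12=s → kcuts; then reverse → stuck.

stuck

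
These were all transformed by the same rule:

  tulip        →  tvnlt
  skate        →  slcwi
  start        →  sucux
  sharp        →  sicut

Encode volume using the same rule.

vpnxqj

In tulip: t→t is +0, u→v is +1, l→n is +2, i→l is +3 — the shift increases by 1 each position. Letter i (0-indexed) is shifted by i+0, so successive shifts are 0, 1, 2, ….
For volume: v+0=v, o+1=p, l+2=n, u+3=x, m+4=q, e+5=j.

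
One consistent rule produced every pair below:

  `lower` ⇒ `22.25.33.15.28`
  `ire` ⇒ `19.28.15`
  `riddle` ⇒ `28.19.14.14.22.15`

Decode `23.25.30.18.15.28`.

mother

l is letter #12 and maps to 22: an offset of 10. Each letter is replaced by its alphabet position (a=1..z=26) + 10.
Reversing it on 23.25.30.18.15.28: 23→(23−10)÷1=13=m, 25→(25−10)÷1=15=o, 30→(30−10)÷1=20=t, 18→(18−10)÷1=8=h, 15→(15−10)÷1=5=e, 28→(28−10)÷1=18=r.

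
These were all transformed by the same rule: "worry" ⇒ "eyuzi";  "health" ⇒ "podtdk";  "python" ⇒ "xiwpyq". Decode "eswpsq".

Shifts by position in worry: pos 0: w→e (+8), pos 1: o→y (+10), pos 2: r→u (+3), pos 3: r→z (+8), pos 4: y→i (+10) — repeating every 3. A repeating key of period 3 is used — shifts +8, +10, +3 over and over.
Reversing it on eswpsq: e−8=w, s−10=i, w−3=t, p−8=h, s−10=i, q−3=n.

within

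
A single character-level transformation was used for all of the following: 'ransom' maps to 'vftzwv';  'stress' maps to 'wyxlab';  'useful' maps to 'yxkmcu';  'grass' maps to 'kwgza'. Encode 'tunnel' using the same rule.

xztumu

In ransom: r→v is +4, a→f is +5, n→t is +6, s→z is +7 — the shift increases by 1 each position. Letter i (0-indexed) is shifted by i+4, so successive shifts are 4, 5, 6, ….
On tunnel: t+4=x, u+5=z, n+6=t, n+7=u, e+8=m, l+9=u.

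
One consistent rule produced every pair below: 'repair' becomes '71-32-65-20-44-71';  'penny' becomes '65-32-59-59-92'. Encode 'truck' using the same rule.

77-71-80-26-50

Each letter becomes 3×(its alphabet position, a=1..z=26) + 17.
On truck: t=20→77, r=18→71, u=21→80, c=3→26, k=11→50.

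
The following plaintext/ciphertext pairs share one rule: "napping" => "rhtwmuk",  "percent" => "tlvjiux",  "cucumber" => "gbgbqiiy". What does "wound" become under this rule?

Shifts by position in napping: pos 0: n→r (+4), pos 1: a→h (+7), pos 2: p→t (+4), pos 3: p→w (+7) — repeating every 2. A repeating key of period 2 is used — shifts +4, +7 over and over.
For wound: w+4=a, o+7=v, u+4=y, n+7=u, d+4=h.

avyuh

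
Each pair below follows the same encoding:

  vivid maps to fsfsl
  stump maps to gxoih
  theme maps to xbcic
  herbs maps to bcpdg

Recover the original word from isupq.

v(21)→f(5) and i(8)→s(18) fit y≡17x+12 (mod 26); the inverse of 17 mod 26 is 23. This is an affine cipher: with a=0,…,z=25, each position x becomes (17x+12) mod 26.
Decoding isupq: i(8)→23·(8−12)≡12=m; s(18)→23·(18−12)≡8=i; u(20)→23·(20−12)≡2=c; p(15)→23·(15−12)≡17=r; q(16)→23·(16−12)≡14=o (all mod 26).

micro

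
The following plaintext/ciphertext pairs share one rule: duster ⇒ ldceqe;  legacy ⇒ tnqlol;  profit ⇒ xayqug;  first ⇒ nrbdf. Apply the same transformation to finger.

In duster: d→l is +8, u→d is +9, s→c is +10, t→e is +11 — the shift increases by 1 each position. Each letter shifts forward by (position + 8), i.e. 8, 9, 10, … — the shift grows by one for each successive letter.
On finger: f+8=n, i+9=r, n+10=x, g+11=r, e+12=q, r+13=e.

nrxrqe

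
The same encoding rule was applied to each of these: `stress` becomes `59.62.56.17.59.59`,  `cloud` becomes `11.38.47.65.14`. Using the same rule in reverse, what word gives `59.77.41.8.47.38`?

s(#19)→59 and t(#20)→62: differences scale by 3, so n = 3·pos + 2. Each letter becomes 3×(its alphabet position, a=1..z=26) + 2.
Undoing it on 59.77.41.8.47.38: 59→(59−2)÷3=19=s, 77→(77−2)÷3=25=y, 41→(41−2)÷3=13=m, 8→(8−2)÷3=2=b, 47→(47−2)÷3=15=o, 38→(38−2)÷3=12=l.

symbol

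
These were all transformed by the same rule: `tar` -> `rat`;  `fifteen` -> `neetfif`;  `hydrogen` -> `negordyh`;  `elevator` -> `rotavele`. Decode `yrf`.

The word is simply reversed.
Decoding yrf: then reverse → fry.

fry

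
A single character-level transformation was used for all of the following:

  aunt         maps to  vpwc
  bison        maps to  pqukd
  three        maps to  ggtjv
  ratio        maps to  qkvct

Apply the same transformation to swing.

The output letters match the input read backwards, each shifted +2: aunt reversed is tnua. Two steps: reverse the string, then apply a Caesar shift of +2.
For swing: reverse → gniws; then shift: g+2=i, n+2=p, i+2=k, w+2=y, s+2=u.

ipkyu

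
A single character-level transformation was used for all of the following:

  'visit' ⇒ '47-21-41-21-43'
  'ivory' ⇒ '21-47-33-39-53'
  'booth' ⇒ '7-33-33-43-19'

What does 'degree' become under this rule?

v(#22)→47 and i(#9)→21: differences scale by 2, so n = 2·pos + 3. The formula is n = 2×(alphabet index, a=1) + 3.
For degree: d=4→11, e=5→13, g=7→17, r=18→39, e=5→13, e=5→13.

11-13-17-39-13-13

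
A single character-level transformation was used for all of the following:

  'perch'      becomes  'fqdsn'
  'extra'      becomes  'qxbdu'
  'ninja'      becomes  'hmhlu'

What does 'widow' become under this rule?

p(15)→f(5) and e(4)→q(16) fit y≡25x+20 (mod 26); the inverse of 25 mod 26 is 25. Treating letters as 0–25, the rule is x ↦ 25x + 20 (mod 26).
On widow: w(22)→25·22+20≡24=y; i(8)→25·8+20≡12=m; d(3)→25·3+20≡17=r; o(14)→25·14+20≡6=g; w(22)→25·22+20≡24=y (all mod 26).

ymrgy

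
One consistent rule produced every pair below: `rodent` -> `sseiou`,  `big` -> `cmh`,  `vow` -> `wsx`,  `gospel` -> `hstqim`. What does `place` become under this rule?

qmedi

The shift depends on letter class: consonant r→s is +1, but vowel o→s is +4. Two shifts are in play — +4 for a/e/i/o/u, +1 for every other letter.
For place: p(cons)+1=q, l(cons)+1=m, a(vowel)+4=e, c(cons)+1=d, e(vowel)+4=i.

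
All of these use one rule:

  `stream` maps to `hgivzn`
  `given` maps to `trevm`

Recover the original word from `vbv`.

Each pair mirrors across the alphabet (s↔h, t↔g, r↔i): positions sum to 25. This is the alphabet-reversal cipher (Atbash): a becomes z, b becomes y, etc.
Undoing it on vbv: v↔e, b↔y, v↔e.

eye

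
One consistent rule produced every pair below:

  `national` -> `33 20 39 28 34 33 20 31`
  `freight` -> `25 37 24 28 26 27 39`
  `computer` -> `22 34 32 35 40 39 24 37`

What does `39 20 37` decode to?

n is letter #14 and maps to 33: an offset of 19. The number is (letter's place in the alphabet, a=1) + 19.
Reversing it on 39 20 37: 39→(39−19)÷1=20=t, 20→(20−19)÷1=1=a, 37→(37−19)÷1=18=r.

tar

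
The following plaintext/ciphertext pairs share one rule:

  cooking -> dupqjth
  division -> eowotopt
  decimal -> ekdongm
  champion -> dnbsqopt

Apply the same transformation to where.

Shifts by position in cooking: pos 0: c→d (+1), pos 1: o→u (+6), pos 2: o→p (+1), pos 3: k→q (+6) — repeating every 2. The shifts repeat in a cycle of length 2: positions 0,1,… shift by +1, +6, then the pattern repeats.
For where: w+1=x, h+6=n, e+1=f, r+6=x, e+1=f.

xnfxf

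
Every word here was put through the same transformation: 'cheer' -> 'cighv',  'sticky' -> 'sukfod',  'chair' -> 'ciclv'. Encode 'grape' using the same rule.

gscsi

The shift increases by 1 at each position, starting from +0: 0, 1, 2, ….
For grape: g+0=g, r+1=s, a+2=c, p+3=s, e+4=i.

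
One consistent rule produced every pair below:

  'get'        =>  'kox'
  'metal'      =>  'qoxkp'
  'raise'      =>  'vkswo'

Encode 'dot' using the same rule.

The shift depends on letter class: consonant g→k is +4, but vowel e→o is +10. The rule splits by letter class: vowels +10, consonants +4.
Applying it to dot: d(cons)+4=h, o(vowel)+10=y, t(cons)+4=x.

hyx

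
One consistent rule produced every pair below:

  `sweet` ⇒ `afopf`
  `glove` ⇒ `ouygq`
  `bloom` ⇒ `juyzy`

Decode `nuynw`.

In sweet: s→a is +8, w→f is +9, e→o is +10, e→p is +11 — the shift increases by 1 each position. Letter i (0-indexed) is shifted by i+8, so successive shifts are 8, 9, 10, ….
Decoding nuynw: n−8=f, u−9=l, y−10=o, n−11=c, w−12=k.

flock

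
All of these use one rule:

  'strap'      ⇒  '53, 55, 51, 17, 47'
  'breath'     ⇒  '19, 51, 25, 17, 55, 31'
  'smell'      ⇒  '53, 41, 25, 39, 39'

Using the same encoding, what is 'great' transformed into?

s(#19)→53 and t(#20)→55: differences scale by 2, so n = 2·pos + 15. With a=1..z=26, the number is 2·pos + 15.
Applying it to great: g=7→29, r=18→51, e=5→25, a=1→17, t=20→55.

29, 51, 25, 17, 55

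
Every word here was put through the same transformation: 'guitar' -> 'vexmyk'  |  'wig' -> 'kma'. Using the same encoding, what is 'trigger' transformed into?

The output letters match the input read backwards, each shifted +4: guitar reversed is ratiug. Read the word backwards and shift each letter +4.
For trigger: reverse → reggirt; then shift: r+4=v, e+4=i, g+4=k, g+4=k, i+4=m, r+4=v, t+4=x.

vikkmvx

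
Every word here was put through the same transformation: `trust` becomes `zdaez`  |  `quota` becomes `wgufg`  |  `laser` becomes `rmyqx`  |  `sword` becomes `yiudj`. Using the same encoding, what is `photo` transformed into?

vtufu

Shifts by position in trust: pos 0: t→z (+6), pos 1: r→d (+12), pos 2: u→a (+6), pos 3: s→e (+12) — repeating every 2. It's a Vigenère-style cipher with numeric key [6,12]: position i shifts by key[i mod 2].
For photo: p+6=v, h+12=t, o+6=u, t+12=f, o+6=u.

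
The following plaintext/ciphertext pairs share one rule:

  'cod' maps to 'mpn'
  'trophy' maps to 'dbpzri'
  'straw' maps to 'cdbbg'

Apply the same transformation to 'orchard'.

pbmrbbn

The shift depends on letter class: consonant c→m is +10, but vowel o→p is +1. The rule splits by letter class: vowels +1, consonants +10.
Applying it to orchard: o(vowel)+1=p, r(cons)+10=b, c(cons)+10=m, h(cons)+10=r, a(vowel)+1=b, r(cons)+10=b, d(cons)+10=n.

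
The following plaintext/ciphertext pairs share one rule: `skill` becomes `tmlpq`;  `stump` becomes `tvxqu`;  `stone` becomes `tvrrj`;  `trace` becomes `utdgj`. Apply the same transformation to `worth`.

xquxm

In skill: s→t is +1, k→m is +2, i→l is +3, l→p is +4 — the shift increases by 1 each position. Each letter shifts forward by (position + 1), i.e. 1, 2, 3, … — the shift grows by one for each successive letter.
On worth: w+1=x, o+2=q, r+3=u, t+4=x, h+5=m.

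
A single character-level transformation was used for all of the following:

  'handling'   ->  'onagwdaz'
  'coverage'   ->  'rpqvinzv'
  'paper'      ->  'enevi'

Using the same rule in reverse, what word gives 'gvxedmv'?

Treating letters as 0–25, the rule is x ↦ 15x + 13 (mod 26).
Decoding gvxedmv: g(6)→7·(6−13)≡3=d; v(21)→7·(21−13)≡4=e; x(23)→7·(23−13)≡18=s; e(4)→7·(4−13)≡15=p; d(3)→7·(3−13)≡8=i; m(12)→7·(12−13)≡19=t; v(21)→7·(21−13)≡4=e (all mod 26).

despite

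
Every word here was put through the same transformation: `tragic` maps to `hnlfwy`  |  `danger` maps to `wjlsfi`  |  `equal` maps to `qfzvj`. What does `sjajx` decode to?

The word is reversed, then every letter is shifted forward by 5.
Reversing it on sjajx: shift back: s−5=n, j−5=e, a−5=v, j−5=e, x−5=s → neves; then reverse → seven.

seven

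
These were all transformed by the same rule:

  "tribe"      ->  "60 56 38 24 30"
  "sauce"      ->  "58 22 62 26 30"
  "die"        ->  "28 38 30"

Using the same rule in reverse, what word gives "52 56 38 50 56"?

prior

t(#20)→60 and r(#18)→56: differences scale by 2, so n = 2·pos + 20. The formula is n = 2×(alphabet index, a=1) + 20.
Undoing it on 52 56 38 50 56: 52→(52−20)÷2=16=p, 56→(56−20)÷2=18=r, 38→(38−20)÷2=9=i, 50→(50−20)÷2=15=o, 56→(56−20)÷2=18=r.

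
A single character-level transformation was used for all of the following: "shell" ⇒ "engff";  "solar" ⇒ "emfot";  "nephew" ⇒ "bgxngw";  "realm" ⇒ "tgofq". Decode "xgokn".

Each letter's alphabet position (a=0..z=25) is mapped through 11·x+14 mod 26 — an affine cipher.
Reversing it on xgokn: x(23)→19·(23−14)≡15=p; g(6)→19·(6−14)≡4=e; o(14)→19·(14−14)≡0=a; k(10)→19·(10−14)≡2=c; n(13)→19·(13−14)≡7=h (all mod 26).

peach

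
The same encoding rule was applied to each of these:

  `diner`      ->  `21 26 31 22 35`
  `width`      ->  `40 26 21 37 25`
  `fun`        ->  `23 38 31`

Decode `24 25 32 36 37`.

ghost

d is letter #4 and maps to 21: an offset of 17. The number is (letter's place in the alphabet, a=1) + 17.
Undoing it on 24 25 32 36 37: 24→(24−17)÷1=7=g, 25→(25−17)÷1=8=h, 32→(32−17)÷1=15=o, 36→(36−17)÷1=19=s, 37→(37−17)÷1=20=t.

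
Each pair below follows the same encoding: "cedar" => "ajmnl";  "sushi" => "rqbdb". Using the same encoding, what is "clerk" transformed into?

The output letters match the input read backwards, each shifted +9: cedar reversed is radec. The word is reversed, then every letter is shifted forward by 9.
On clerk: reverse → krelc; then shift: k+9=t, r+9=a, e+9=n, l+9=u, c+9=l.

tanul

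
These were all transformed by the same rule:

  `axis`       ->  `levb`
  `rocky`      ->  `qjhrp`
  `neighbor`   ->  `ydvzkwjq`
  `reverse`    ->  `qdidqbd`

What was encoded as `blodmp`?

Each letter's alphabet position (a=0..z=25) is mapped through 11·x+11 mod 26 — an affine cipher.
Undoing it on blodmp: b(1)→19·(1−11)≡18=s; l(11)→19·(11−11)≡0=a; o(14)→19·(14−11)≡5=f; d(3)→19·(3−11)≡4=e; m(12)→19·(12−11)≡19=t; p(15)→19·(15−11)≡24=y (all mod 26).

safety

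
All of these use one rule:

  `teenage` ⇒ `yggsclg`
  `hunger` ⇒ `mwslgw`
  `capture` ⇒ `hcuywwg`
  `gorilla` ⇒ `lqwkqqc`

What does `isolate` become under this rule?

The rule splits by letter class: vowels +2, consonants +5.
Applying it to isolate: i(vowel)+2=k, s(cons)+5=x, o(vowel)+2=q, l(cons)+5=q, a(vowel)+2=c, t(cons)+5=y, e(vowel)+2=g.

kxqqcyg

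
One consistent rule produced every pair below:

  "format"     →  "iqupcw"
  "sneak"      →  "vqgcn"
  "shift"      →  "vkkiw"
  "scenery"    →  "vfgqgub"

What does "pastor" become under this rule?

The shift depends on letter class: consonant f→i is +3, but vowel o→q is +2. Two shifts are in play — +2 for a/e/i/o/u, +3 for every other letter.
On pastor: p(cons)+3=s, a(vowel)+2=c, s(cons)+3=v, t(cons)+3=w, o(vowel)+2=q, r(cons)+3=u.

scvwqu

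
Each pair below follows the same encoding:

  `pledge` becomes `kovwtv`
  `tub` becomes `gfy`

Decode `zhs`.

Letters are reflected about the middle of the alphabet (position → 25−position): Atbash.
Decoding zhs: z↔a, h↔s, s↔h.

ash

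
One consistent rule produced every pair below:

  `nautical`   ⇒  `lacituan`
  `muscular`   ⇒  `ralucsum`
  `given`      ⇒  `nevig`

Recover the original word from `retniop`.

It's just the letters in reverse order.
Decoding retniop: then reverse → pointer.

pointer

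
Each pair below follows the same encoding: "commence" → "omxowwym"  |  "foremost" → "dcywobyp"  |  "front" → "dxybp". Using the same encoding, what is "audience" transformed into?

omxosnek

The output letters match the input read backwards, each shifted +10: commence reversed is ecnemmoc. The word is reversed, then every letter is shifted forward by 10.
On audience: reverse → ecneidua; then shift: e+10=o, c+10=m, n+10=x, e+10=o, i+10=s, d+10=n, u+10=e, a+10=k.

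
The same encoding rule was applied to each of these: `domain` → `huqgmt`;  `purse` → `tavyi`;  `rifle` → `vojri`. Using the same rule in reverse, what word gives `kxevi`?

Shifts by position in domain: pos 0: d→h (+4), pos 1: o→u (+6), pos 2: m→q (+4), pos 3: a→g (+6) — repeating every 2. The shifts repeat in a cycle of length 2: positions 0,1,… shift by +4, +6, then the pattern repeats.
Decoding kxevi: k−4=g, x−6=r, e−4=a, v−6=p, i−4=e.

grape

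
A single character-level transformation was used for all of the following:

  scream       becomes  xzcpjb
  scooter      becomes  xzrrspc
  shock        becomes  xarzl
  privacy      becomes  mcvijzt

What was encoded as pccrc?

Each letter's alphabet position (a=0..z=25) is mapped through 21·x+9 mod 26 — an affine cipher.
Reversing it on pccrc: p(15)→5·(15−9)≡4=e; c(2)→5·(2−9)≡17=r; c(2)→5·(2−9)≡17=r; r(17)→5·(17−9)≡14=o; c(2)→5·(2−9)≡17=r (all mod 26).

error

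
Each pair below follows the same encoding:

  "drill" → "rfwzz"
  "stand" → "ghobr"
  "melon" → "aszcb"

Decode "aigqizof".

muscular

Compare letters: d→r is +14, r→f is +14, i→w is +14 — a constant shift. Each letter is shifted forward by 14 in the alphabet (a Caesar shift of +14).
Decoding aigqizof: a−14=m, i−14=u, g−14=s, q−14=c, i−14=u, z−14=l, o−14=a, f−14=r.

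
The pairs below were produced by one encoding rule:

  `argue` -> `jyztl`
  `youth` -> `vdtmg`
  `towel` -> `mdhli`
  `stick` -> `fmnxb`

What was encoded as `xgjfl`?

Each letter's alphabet position (a=0..z=25) is mapped through 7·x+9 mod 26 — an affine cipher.
Reversing it on xgjfl: x(23)→15·(23−9)≡2=c; g(6)→15·(6−9)≡7=h; j(9)→15·(9−9)≡0=a; f(5)→15·(5−9)≡18=s; l(11)→15·(11−9)≡4=e (all mod 26).

chase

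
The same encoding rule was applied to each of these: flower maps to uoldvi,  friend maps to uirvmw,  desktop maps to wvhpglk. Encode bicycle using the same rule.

yrxbxov

Each pair mirrors across the alphabet (f↔u, l↔o, o↔l): positions sum to 25. Letters are reflected about the middle of the alphabet (position → 25−position): Atbash.
Applying it to bicycle: b↔y, i↔r, c↔x, y↔b, c↔x, l↔o, e↔v.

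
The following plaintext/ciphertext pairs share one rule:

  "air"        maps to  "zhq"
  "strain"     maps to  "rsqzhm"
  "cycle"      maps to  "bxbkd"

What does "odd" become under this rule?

ncc

Compare letters: a→z is +25, i→h is +25, r→q is +25 — a constant shift. It's a constant shift of +25 (ROT25).
Applying it to odd: o+25=n, d+25=c, d+25=c.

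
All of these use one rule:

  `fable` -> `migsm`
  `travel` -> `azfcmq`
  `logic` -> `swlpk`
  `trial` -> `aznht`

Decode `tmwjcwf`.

Shifts by position in fable: pos 0: f→m (+7), pos 1: a→i (+8), pos 2: b→g (+5), pos 3: l→s (+7), pos 4: e→m (+8) — repeating every 3. The shifts repeat in a cycle of length 3: positions 0,1,… shift by +7, +8, +5, then the pattern repeats.
Undoing it on tmwjcwf: t−7=m, m−8=e, w−5=r, j−7=c, c−8=u, w−5=r, f−7=y.

mercury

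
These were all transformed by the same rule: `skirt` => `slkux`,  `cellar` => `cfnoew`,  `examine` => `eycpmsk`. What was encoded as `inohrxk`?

immense

In skirt: s→s is +0, k→l is +1, i→k is +2, r→u is +3 — the shift increases by 1 each position. Each letter shifts forward by its position index (0, 1, 2, …) — the shift grows by one for each successive letter.
Reversing it on inohrxk: i−0=i, n−1=m, o−2=m, h−3=e, r−4=n, x−5=s, k−6=e.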